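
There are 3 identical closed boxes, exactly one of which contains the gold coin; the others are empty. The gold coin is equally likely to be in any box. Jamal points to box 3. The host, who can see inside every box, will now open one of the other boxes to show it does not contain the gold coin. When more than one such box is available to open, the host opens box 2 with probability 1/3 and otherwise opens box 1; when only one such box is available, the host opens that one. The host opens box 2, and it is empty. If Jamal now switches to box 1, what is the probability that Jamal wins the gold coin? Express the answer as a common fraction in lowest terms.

3/4

Consider each possible location of the gold coin in turn.
If it is in box 1 (prior 1/3): only box 2 is available, probability 1; weight (1/3)·1 = 1/3.
If it is in box 2 (prior 1/3): the host opened box 2, so this case is ruled out; weight (1/3)·0 = 0.
If it is in box 3 (prior 1/3): box 2 is available, opened with probability 1/3; weight (1/3)·(1/3) = 1/9.
The weights sum to 4/9.
So P(the gold coin in box 1 | the host opened box 2) = (1/3) / (4/9) = 3/4.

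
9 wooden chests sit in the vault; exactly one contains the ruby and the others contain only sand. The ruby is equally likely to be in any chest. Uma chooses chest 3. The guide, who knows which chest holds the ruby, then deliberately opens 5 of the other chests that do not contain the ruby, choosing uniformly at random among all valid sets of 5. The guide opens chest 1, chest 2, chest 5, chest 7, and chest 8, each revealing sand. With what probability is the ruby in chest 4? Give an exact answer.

8/27

Consider each possible location of the ruby in turn.
If it is in any of chests 1, 2, 5, 7, and 8 (prior 1/9 each): that chest was opened and seen not to hold the prize — ruled out; weight (1/9)·0 = 0 each.
If it is in chest 3 (prior 1/9): the guide has 56 equally likely choices, so probability 1/56; weight (1/9)·(1/56) = 1/504.
If it is in any of chests 4, 6, and 9 (prior 1/9 each): the guide has 21 equally likely choices, so probability 1/21; weight (1/9)·(1/21) = 1/189 each.
The weights sum to 1/56.
So P(the ruby in chest 4 | the guide opened chest 1, chest 2, chest 5, chest 7, and chest 8) = (1/189) / (1/56) = 8/27.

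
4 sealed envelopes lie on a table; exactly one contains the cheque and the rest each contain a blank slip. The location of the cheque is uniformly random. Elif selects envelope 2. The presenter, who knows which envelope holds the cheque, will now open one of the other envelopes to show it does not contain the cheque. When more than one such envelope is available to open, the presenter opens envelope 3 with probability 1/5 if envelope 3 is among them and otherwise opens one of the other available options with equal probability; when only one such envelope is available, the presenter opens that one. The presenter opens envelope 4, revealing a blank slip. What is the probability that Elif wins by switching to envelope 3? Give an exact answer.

Consider each possible location of the cheque in turn.
If it is in envelope 1 (prior 1/4): envelope 3 is available but not opened, probability 4/5; weight (1/4)·(4/5) = 1/5.
If it is in envelope 2 (prior 1/4): envelope 3 is available but not opened; envelope 4 gets probability (1 − 1/5)/2 = 2/5; weight (1/4)·(2/5) = 1/10.
If it is in envelope 3 (prior 1/4): envelope 3 holds the prize so is unavailable; the presenter chooses uniformly among the 2 others, probability 1/2; weight (1/4)·(1/2) = 1/8.
If it is in envelope 4 (prior 1/4): the presenter opened envelope 4, so this case is ruled out; weight (1/4)·0 = 0.
The weights sum to 17/40.
So P(the cheque in envelope 3 | the presenter opened envelope 4) = (1/8) / (17/40) = 5/17.

5/17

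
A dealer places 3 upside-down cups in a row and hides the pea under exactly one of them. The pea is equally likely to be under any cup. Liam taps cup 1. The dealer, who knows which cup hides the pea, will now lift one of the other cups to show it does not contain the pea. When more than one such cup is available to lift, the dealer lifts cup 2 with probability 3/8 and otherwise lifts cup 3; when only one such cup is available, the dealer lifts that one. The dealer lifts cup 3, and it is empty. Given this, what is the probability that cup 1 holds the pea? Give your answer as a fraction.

Apply Bayes' rule, conditioning on where the pea actually is.
If it is under cup 1 (prior 1/3): cup 2 is available but not opened, probability 5/8; weight (1/3)·(5/8) = 5/24.
If it is under cup 2 (prior 1/3): only cup 3 is available, probability 1; weight (1/3)·1 = 1/3.
If it is under cup 3 (prior 1/3): the dealer opened cup 3, so this case is ruled out; weight (1/3)·0 = 0.
The weights sum to 13/24.
So P(the pea under cup 1 | the dealer opened cup 3) = (5/24) / (13/24) = 5/13.

5/13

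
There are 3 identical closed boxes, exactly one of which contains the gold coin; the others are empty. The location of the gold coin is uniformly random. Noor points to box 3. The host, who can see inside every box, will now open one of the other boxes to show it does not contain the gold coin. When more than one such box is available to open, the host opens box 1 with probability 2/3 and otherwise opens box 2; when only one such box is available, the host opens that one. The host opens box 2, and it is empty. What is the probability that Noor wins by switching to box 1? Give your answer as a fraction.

Apply Bayes' rule, conditioning on where the gold coin actually is.
If it is in box 1 (prior 1/3): only box 2 is available, probability 1; weight (1/3)·1 = 1/3.
If it is in box 2 (prior 1/3): the host opened box 2, so this case is ruled out; weight (1/3)·0 = 0.
If it is in box 3 (prior 1/3): box 1 is available but not opened, probability 1/3; weight (1/3)·(1/3) = 1/9.
The weights sum to 4/9.
So P(the gold coin in box 1 | the host opened box 2) = (1/3) / (4/9) = 3/4.

3/4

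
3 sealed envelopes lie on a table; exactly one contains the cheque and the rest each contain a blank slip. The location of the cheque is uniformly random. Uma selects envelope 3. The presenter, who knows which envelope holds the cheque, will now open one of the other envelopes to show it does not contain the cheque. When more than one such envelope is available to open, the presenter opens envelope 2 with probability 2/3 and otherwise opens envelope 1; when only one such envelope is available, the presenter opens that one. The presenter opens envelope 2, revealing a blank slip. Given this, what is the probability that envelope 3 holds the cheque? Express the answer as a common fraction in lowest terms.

Consider each possible location of the cheque in turn.
If it is in envelope 1 (prior 1/3): only envelope 2 is available, probability 1; weight (1/3)·1 = 1/3.
If it is in envelope 2 (prior 1/3): the presenter opened envelope 2, so this case is ruled out; weight (1/3)·0 = 0.
If it is in envelope 3 (prior 1/3): envelope 2 is available, opened with probability 2/3; weight (1/3)·(2/3) = 2/9.
The weights sum to 5/9.
So P(the cheque in envelope 3 | the presenter opened envelope 2) = (2/9) / (5/9) = 2/5.

2/5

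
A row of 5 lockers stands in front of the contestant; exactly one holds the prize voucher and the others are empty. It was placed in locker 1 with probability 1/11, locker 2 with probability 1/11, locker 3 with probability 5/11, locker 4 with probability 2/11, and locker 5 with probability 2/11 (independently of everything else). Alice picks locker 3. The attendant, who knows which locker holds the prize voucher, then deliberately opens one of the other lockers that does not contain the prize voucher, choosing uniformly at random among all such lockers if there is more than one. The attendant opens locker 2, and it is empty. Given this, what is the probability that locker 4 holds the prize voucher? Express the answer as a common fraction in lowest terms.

Consider each possible location of the prize voucher in turn.
If it is in locker 1 (prior 1/11): the attendant has 3 equally likely choices, so probability 1/3; weight (1/11)·(1/3) = 1/33.
If it is in locker 2 (prior 1/11): the attendant opened locker 2, so this case is ruled out; weight (1/11)·0 = 0.
If it is in locker 3 (prior 5/11): the attendant has 4 equally likely choices, so probability 1/4; weight (5/11)·(1/4) = 5/44.
If it is in either of lockers 4 and 5 (prior 2/11 each): the attendant has 3 equally likely choices, so probability 1/3; weight (2/11)·(1/3) = 2/33 each.
The weights sum to 35/132.
So P(the prize voucher in locker 4 | the attendant opened locker 2) = (2/33) / (35/132) = 8/35.

8/35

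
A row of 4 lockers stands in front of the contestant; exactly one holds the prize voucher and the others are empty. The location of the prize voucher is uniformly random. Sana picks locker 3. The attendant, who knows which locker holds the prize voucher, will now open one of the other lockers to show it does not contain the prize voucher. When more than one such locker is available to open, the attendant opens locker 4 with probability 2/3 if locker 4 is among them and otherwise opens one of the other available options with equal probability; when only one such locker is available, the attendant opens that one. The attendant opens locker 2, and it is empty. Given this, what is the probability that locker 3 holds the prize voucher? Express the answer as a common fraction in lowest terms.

1/6

Consider each possible location of the prize voucher in turn.
If it is in locker 1 (prior 1/4): locker 4 is available but not opened, probability 1/3; weight (1/4)·(1/3) = 1/12.
If it is in locker 2 (prior 1/4): the attendant opened locker 2, so this case is ruled out; weight (1/4)·0 = 0.
If it is in locker 3 (prior 1/4): locker 4 is available but not opened; locker 2 gets probability (1 − 2/3)/2 = 1/6; weight (1/4)·(1/6) = 1/24.
If it is in locker 4 (prior 1/4): locker 4 holds the prize so is unavailable; the attendant chooses uniformly among the 2 others, probability 1/2; weight (1/4)·(1/2) = 1/8.
The weights sum to 1/4.
So P(the prize voucher in locker 3 | the attendant opened locker 2) = (1/24) / (1/4) = 1/6.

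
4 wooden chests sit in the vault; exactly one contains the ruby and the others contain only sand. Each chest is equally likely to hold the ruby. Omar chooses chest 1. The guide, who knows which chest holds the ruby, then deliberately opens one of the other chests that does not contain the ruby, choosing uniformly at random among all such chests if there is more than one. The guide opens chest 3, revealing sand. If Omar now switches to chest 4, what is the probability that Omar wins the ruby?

3/8

Apply Bayes' rule, conditioning on where the ruby actually is.
If it is in chest 1 (prior 1/4): the guide has 3 equally likely choices, so probability 1/3; weight (1/4)·(1/3) = 1/12.
If it is in either of chests 2 and 4 (prior 1/4 each): the guide has 2 equally likely choices, so probability 1/2; weight (1/4)·(1/2) = 1/8 each.
If it is in chest 3 (prior 1/4): the guide opened chest 3, so this case is ruled out; weight (1/4)·0 = 0.
The weights sum to 1/3.
So P(the ruby in chest 4 | the guide opened chest 3) = (1/8) / (1/3) = 3/8.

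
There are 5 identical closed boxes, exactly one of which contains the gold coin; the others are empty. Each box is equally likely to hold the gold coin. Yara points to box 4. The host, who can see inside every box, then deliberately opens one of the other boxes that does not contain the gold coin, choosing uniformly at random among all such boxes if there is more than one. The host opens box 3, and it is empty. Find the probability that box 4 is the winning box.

1/5

Consider each possible location of the gold coin in turn.
If it is in any of boxes 1, 2, and 5 (prior 1/5 each): the host has 3 equally likely choices, so probability 1/3; weight (1/5)·(1/3) = 1/15 each.
If it is in box 3 (prior 1/5): the host opened box 3, so this case is ruled out; weight (1/5)·0 = 0.
If it is in box 4 (prior 1/5): the host has 4 equally likely choices, so probability 1/4; weight (1/5)·(1/4) = 1/20.
The weights sum to 1/4.
So P(the gold coin in box 4 | the host opened box 3) = (1/20) / (1/4) = 1/5.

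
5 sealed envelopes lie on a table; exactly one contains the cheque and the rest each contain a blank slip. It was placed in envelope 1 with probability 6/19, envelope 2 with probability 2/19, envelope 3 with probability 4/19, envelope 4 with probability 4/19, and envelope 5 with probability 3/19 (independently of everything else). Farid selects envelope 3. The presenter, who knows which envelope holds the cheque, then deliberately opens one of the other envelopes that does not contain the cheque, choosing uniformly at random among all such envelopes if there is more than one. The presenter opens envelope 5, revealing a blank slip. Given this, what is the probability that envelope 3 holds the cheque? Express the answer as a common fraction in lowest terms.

Condition on the true location of the cheque.
If it is in envelope 1 (prior 6/19): the presenter has 3 equally likely choices, so probability 1/3; weight (6/19)·(1/3) = 2/19.
If it is in envelope 2 (prior 2/19): the presenter has 3 equally likely choices, so probability 1/3; weight (2/19)·(1/3) = 2/57.
If it is in envelope 3 (prior 4/19): the presenter has 4 equally likely choices, so probability 1/4; weight (4/19)·(1/4) = 1/19.
If it is in envelope 4 (prior 4/19): the presenter has 3 equally likely choices, so probability 1/3; weight (4/19)·(1/3) = 4/57.
If it is in envelope 5 (prior 3/19): the presenter opened envelope 5, so this case is ruled out; weight (3/19)·0 = 0.
The weights sum to 5/19.
So P(the cheque in envelope 3 | the presenter opened envelope 5) = (1/19) / (5/19) = 1/5.

1/5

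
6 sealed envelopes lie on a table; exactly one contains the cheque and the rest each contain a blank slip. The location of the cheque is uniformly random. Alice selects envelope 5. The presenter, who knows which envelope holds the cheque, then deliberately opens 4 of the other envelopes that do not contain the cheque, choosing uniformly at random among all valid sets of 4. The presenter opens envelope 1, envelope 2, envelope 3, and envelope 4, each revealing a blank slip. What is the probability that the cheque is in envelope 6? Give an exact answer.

Consider each possible location of the cheque in turn.
If it is in any of envelopes 1, 2, 3, and 4 (prior 1/6 each): that envelope was opened and seen not to hold the prize — ruled out; weight (1/6)·0 = 0 each.
If it is in envelope 5 (prior 1/6): the presenter has 5 equally likely choices, so probability 1/5; weight (1/6)·(1/5) = 1/30.
If it is in envelope 6 (prior 1/6): the presenter has no choice, probability 1; weight (1/6)·1 = 1/6.
The weights sum to 1/5.
So P(the cheque in envelope 6 | the presenter opened envelope 1, envelope 2, envelope 3, and envelope 4) = (1/6) / (1/5) = 5/6.

5/6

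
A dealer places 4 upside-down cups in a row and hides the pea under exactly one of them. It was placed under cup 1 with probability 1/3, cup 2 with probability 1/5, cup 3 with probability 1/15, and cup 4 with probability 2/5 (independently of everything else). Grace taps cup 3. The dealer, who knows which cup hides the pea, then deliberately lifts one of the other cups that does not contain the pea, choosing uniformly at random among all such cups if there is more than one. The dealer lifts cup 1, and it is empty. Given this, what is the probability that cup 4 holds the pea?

18/29

Condition on the true location of the pea.
If it is under cup 1 (prior 1/3): the dealer opened cup 1, so this case is ruled out; weight (1/3)·0 = 0.
If it is under cup 2 (prior 1/5): the dealer has 2 equally likely choices, so probability 1/2; weight (1/5)·(1/2) = 1/10.
If it is under cup 3 (prior 1/15): the dealer has 3 equally likely choices, so probability 1/3; weight (1/15)·(1/3) = 1/45.
If it is under cup 4 (prior 2/5): the dealer has 2 equally likely choices, so probability 1/2; weight (2/5)·(1/2) = 1/5.
The weights sum to 29/90.
So P(the pea under cup 4 | the dealer opened cup 1) = (1/5) / (29/90) = 18/29.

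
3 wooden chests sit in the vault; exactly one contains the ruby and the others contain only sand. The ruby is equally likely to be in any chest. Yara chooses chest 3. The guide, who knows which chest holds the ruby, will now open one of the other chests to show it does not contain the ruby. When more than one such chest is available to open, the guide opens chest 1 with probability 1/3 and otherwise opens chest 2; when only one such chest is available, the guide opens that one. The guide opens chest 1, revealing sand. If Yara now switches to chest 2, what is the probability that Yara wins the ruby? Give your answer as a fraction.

3/4

Condition on the true location of the ruby.
If it is in chest 1 (prior 1/3): the guide opened chest 1, so this case is ruled out; weight (1/3)·0 = 0.
If it is in chest 2 (prior 1/3): only chest 1 is available, probability 1; weight (1/3)·1 = 1/3.
If it is in chest 3 (prior 1/3): chest 1 is available, opened with probability 1/3; weight (1/3)·(1/3) = 1/9.
The weights sum to 4/9.
So P(the ruby in chest 2 | the guide opened chest 1) = (1/3) / (4/9) = 3/4.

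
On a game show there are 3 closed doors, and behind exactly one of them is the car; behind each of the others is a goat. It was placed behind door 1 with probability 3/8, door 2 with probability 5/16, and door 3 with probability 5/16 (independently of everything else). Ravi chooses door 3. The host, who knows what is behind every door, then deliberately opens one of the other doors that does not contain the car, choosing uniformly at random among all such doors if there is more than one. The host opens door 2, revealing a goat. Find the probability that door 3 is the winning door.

Apply Bayes' rule, conditioning on where the car actually is.
If it is behind door 1 (prior 3/8): the host has no choice, probability 1; weight (3/8)·1 = 3/8.
If it is behind door 2 (prior 5/16): the host opened door 2, so this case is ruled out; weight (5/16)·0 = 0.
If it is behind door 3 (prior 5/16): the host has 2 equally likely choices, so probability 1/2; weight (5/16)·(1/2) = 5/32.
The weights sum to 17/32.
So P(the car behind door 3 | the host opened door 2) = (5/32) / (17/32) = 5/17.

5/17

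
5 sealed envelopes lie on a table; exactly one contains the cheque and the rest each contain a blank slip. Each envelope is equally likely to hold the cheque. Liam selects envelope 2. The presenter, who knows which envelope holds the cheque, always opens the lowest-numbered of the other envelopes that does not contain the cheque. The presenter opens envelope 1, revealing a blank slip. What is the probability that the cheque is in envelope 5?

Condition on the true location of the cheque.
If it is in envelope 1 (prior 1/5): the presenter opened envelope 1, so this case is ruled out; weight (1/5)·0 = 0.
If it is in any of envelopes 2, 3, 4, and 5 (prior 1/5 each): envelope 1 is the lowest-numbered option available, probability 1; weight (1/5)·1 = 1/5 each.
The weights sum to 4/5.
So P(the cheque in envelope 5 | the presenter opened envelope 1) = (1/5) / (4/5) = 1/4.

1/4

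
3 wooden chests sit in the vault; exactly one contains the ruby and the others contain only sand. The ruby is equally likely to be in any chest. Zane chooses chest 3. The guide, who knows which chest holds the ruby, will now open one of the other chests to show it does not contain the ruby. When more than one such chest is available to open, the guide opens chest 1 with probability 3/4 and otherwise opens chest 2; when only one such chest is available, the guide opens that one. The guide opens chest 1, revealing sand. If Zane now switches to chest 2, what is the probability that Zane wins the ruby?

Consider each possible location of the ruby in turn.
If it is in chest 1 (prior 1/3): the guide opened chest 1, so this case is ruled out; weight (1/3)·0 = 0.
If it is in chest 2 (prior 1/3): only chest 1 is available, probability 1; weight (1/3)·1 = 1/3.
If it is in chest 3 (prior 1/3): chest 1 is available, opened with probability 3/4; weight (1/3)·(3/4) = 1/4.
The weights sum to 7/12.
So P(the ruby in chest 2 | the guide opened chest 1) = (1/3) / (7/12) = 4/7.

4/7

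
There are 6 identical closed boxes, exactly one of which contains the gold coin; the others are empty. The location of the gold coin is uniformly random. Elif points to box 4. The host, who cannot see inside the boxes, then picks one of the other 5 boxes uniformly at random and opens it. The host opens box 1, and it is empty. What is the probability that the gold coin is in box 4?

Condition on the true location of the gold coin.
If it is in box 1 (prior 1/6): the host opened box 1, so this case is ruled out; weight (1/6)·0 = 0.
If it is in any of boxes 2, 3, 4, 5, and 6 (prior 1/6 each): the host picks box 1 with probability 1/5 regardless, and it is not the prize; weight (1/6)·(1/5) = 1/30 each.
The weights sum to 1/6.
So P(the gold coin in box 4 | the host opened box 1) = (1/30) / (1/6) = 1/5.

1/5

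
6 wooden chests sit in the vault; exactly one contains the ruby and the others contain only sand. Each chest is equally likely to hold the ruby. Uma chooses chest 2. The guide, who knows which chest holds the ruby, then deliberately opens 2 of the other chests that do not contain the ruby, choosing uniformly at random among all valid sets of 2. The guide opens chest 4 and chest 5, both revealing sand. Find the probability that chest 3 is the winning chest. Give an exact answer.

5/18

Condition on the true location of the ruby.
If it is in any of chests 1, 3, and 6 (prior 1/6 each): the guide has 6 equally likely choices, so probability 1/6; weight (1/6)·(1/6) = 1/36 each.
If it is in chest 2 (prior 1/6): the guide has 10 equally likely choices, so probability 1/10; weight (1/6)·(1/10) = 1/60.
If it is in either of chests 4 and 5 (prior 1/6 each): that chest was opened and seen not to hold the prize — ruled out; weight (1/6)·0 = 0 each.
The weights sum to 1/10.
So P(the ruby in chest 3 | the guide opened chest 4 and chest 5) = (1/36) / (1/10) = 5/18.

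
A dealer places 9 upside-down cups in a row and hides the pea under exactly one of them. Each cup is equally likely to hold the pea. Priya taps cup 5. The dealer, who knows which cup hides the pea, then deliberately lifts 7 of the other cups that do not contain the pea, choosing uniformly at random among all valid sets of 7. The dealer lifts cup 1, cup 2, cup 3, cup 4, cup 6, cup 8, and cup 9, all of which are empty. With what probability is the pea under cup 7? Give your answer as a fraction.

8/9

Consider each possible location of the pea in turn.
If it is under any of cups 1, 2, 3, 4, 6, 8, and 9 (prior 1/9 each): that cup was opened and seen not to hold the prize — ruled out; weight (1/9)·0 = 0 each.
If it is under cup 5 (prior 1/9): the dealer has 8 equally likely choices, so probability 1/8; weight (1/9)·(1/8) = 1/72.
If it is under cup 7 (prior 1/9): the dealer has no choice, probability 1; weight (1/9)·1 = 1/9.
The weights sum to 1/8.
So P(the pea under cup 7 | the dealer opened cup 1, cup 2, cup 3, cup 4, cup 6, cup 8, and cup 9) = (1/9) / (1/8) = 8/9.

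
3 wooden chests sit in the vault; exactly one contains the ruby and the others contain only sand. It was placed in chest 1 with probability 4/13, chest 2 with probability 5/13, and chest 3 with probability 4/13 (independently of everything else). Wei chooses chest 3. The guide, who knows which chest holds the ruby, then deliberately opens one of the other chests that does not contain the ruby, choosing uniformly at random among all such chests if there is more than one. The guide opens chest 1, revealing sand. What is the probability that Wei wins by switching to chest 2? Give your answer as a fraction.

5/7

Condition on the true location of the ruby.
If it is in chest 1 (prior 4/13): the guide opened chest 1, so this case is ruled out; weight (4/13)·0 = 0.
If it is in chest 2 (prior 5/13): the guide has no choice, probability 1; weight (5/13)·1 = 5/13.
If it is in chest 3 (prior 4/13): the guide has 2 equally likely choices, so probability 1/2; weight (4/13)·(1/2) = 2/13.
The weights sum to 7/13.
So P(the ruby in chest 2 | the guide opened chest 1) = (5/13) / (7/13) = 5/7.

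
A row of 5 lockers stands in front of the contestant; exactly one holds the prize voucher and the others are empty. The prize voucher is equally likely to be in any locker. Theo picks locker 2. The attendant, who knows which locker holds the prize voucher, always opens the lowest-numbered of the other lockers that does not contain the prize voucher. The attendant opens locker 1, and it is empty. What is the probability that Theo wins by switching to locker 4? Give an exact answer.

1/4

Apply Bayes' rule, conditioning on where the prize voucher actually is.
If it is in locker 1 (prior 1/5): the attendant opened locker 1, so this case is ruled out; weight (1/5)·0 = 0.
If it is in any of lockers 2, 3, 4, and 5 (prior 1/5 each): locker 1 is the lowest-numbered option available, probability 1; weight (1/5)·1 = 1/5 each.
The weights sum to 4/5.
So P(the prize voucher in locker 4 | the attendant opened locker 1) = (1/5) / (4/5) = 1/4.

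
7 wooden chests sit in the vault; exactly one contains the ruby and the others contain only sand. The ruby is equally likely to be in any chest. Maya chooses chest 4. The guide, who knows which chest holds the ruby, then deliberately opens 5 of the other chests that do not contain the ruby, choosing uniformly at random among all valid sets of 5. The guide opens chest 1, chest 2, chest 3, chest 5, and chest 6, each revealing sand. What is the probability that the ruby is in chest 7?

6/7

Condition on the true location of the ruby.
If it is in any of chests 1, 2, 3, 5, and 6 (prior 1/7 each): that chest was opened and seen not to hold the prize — ruled out; weight (1/7)·0 = 0 each.
If it is in chest 4 (prior 1/7): the guide has 6 equally likely choices, so probability 1/6; weight (1/7)·(1/6) = 1/42.
If it is in chest 7 (prior 1/7): the guide has no choice, probability 1; weight (1/7)·1 = 1/7.
The weights sum to 1/6.
So P(the ruby in chest 7 | the guide opened chest 1, chest 2, chest 3, chest 5, and chest 6) = (1/7) / (1/6) = 6/7.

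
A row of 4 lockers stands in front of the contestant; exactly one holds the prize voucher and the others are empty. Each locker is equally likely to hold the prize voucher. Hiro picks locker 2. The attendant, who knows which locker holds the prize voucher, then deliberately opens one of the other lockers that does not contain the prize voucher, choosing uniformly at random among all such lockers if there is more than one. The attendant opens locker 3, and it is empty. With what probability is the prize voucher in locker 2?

1/4

Consider each possible location of the prize voucher in turn.
If it is in either of lockers 1 and 4 (prior 1/4 each): the attendant has 2 equally likely choices, so probability 1/2; weight (1/4)·(1/2) = 1/8 each.
If it is in locker 2 (prior 1/4): the attendant has 3 equally likely choices, so probability 1/3; weight (1/4)·(1/3) = 1/12.
If it is in locker 3 (prior 1/4): the attendant opened locker 3, so this case is ruled out; weight (1/4)·0 = 0.
The weights sum to 1/3.
So P(the prize voucher in locker 2 | the attendant opened locker 3) = (1/12) / (1/3) = 1/4.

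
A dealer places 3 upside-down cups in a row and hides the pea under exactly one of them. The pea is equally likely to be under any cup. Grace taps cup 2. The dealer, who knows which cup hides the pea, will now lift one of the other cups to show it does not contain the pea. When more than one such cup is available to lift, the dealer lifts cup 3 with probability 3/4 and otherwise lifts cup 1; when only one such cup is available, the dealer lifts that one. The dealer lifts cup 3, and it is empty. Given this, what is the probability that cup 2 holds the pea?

Apply Bayes' rule, conditioning on where the pea actually is.
If it is under cup 1 (prior 1/3): only cup 3 is available, probability 1; weight (1/3)·1 = 1/3.
If it is under cup 2 (prior 1/3): cup 3 is available, opened with probability 3/4; weight (1/3)·(3/4) = 1/4.
If it is under cup 3 (prior 1/3): the dealer opened cup 3, so this case is ruled out; weight (1/3)·0 = 0.
The weights sum to 7/12.
So P(the pea under cup 2 | the dealer opened cup 3) = (1/4) / (7/12) = 3/7.

3/7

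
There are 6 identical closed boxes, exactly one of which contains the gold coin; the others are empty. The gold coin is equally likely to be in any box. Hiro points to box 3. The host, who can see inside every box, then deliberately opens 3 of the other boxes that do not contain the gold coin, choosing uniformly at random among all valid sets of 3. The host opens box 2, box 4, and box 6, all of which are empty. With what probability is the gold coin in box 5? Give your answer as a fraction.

Condition on the true location of the gold coin.
If it is in either of boxes 1 and 5 (prior 1/6 each): the host has 4 equally likely choices, so probability 1/4; weight (1/6)·(1/4) = 1/24 each.
If it is in any of boxes 2, 4, and 6 (prior 1/6 each): that box was opened and seen not to hold the prize — ruled out; weight (1/6)·0 = 0 each.
If it is in box 3 (prior 1/6): the host has 10 equally likely choices, so probability 1/10; weight (1/6)·(1/10) = 1/60.
The weights sum to 1/10.
So P(the gold coin in box 5 | the host opened box 2, box 4, and box 6) = (1/24) / (1/10) = 5/12.

5/12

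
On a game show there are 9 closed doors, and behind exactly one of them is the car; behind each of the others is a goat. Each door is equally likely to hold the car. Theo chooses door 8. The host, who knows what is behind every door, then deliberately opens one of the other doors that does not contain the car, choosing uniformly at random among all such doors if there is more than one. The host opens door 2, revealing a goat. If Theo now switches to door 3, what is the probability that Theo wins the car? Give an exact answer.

8/63

Apply Bayes' rule, conditioning on where the car actually is.
If it is behind any of doors 1, 3, 4, 5, 6, 7, and 9 (prior 1/9 each): the host has 7 equally likely choices, so probability 1/7; weight (1/9)·(1/7) = 1/63 each.
If it is behind door 2 (prior 1/9): the host opened door 2, so this case is ruled out; weight (1/9)·0 = 0.
If it is behind door 8 (prior 1/9): the host has 8 equally likely choices, so probability 1/8; weight (1/9)·(1/8) = 1/72.
The weights sum to 1/8.
So P(the car behind door 3 | the host opened door 2) = (1/63) / (1/8) = 8/63.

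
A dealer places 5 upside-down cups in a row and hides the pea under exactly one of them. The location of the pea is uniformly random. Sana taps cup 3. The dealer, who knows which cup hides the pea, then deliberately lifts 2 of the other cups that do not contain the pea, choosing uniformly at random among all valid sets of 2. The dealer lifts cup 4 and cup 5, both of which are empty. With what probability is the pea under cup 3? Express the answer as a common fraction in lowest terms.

Condition on the true location of the pea.
If it is under either of cups 1 and 2 (prior 1/5 each): the dealer has 3 equally likely choices, so probability 1/3; weight (1/5)·(1/3) = 1/15 each.
If it is under cup 3 (prior 1/5): the dealer has 6 equally likely choices, so probability 1/6; weight (1/5)·(1/6) = 1/30.
If it is under either of cups 4 and 5 (prior 1/5 each): that cup was opened and seen not to hold the prize — ruled out; weight (1/5)·0 = 0 each.
The weights sum to 1/6.
So P(the pea under cup 3 | the dealer opened cup 4 and cup 5) = (1/30) / (1/6) = 1/5.

1/5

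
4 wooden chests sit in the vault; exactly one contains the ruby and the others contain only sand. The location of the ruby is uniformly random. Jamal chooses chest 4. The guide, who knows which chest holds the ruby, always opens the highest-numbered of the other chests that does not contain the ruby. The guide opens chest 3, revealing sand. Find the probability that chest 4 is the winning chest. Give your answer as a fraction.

Apply Bayes' rule, conditioning on where the ruby actually is.
If it is in any of chests 1, 2, and 4 (prior 1/4 each): chest 3 is the highest-numbered option available, probability 1; weight (1/4)·1 = 1/4 each.
If it is in chest 3 (prior 1/4): the guide opened chest 3, so this case is ruled out; weight (1/4)·0 = 0.
The weights sum to 3/4.
So P(the ruby in chest 4 | the guide opened chest 3) = (1/4) / (3/4) = 1/3.

1/3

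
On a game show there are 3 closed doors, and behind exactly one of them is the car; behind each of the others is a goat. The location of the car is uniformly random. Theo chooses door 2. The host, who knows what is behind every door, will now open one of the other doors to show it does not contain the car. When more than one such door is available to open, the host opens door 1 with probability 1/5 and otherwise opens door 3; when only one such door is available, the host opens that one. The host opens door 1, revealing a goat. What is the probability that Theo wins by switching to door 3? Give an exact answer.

5/6

Consider each possible location of the car in turn.
If it is behind door 1 (prior 1/3): the host opened door 1, so this case is ruled out; weight (1/3)·0 = 0.
If it is behind door 2 (prior 1/3): door 1 is available, opened with probability 1/5; weight (1/3)·(1/5) = 1/15.
If it is behind door 3 (prior 1/3): only door 1 is available, probability 1; weight (1/3)·1 = 1/3.
The weights sum to 2/5.
So P(the car behind door 3 | the host opened door 1) = (1/3) / (2/5) = 5/6.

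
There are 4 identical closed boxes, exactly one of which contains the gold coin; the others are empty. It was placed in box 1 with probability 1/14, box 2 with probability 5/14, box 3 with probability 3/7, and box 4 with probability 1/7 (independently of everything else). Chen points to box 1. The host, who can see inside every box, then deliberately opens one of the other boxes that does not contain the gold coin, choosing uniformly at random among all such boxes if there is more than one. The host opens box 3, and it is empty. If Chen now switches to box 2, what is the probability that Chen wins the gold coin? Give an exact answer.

15/23

Condition on the true location of the gold coin.
If it is in box 1 (prior 1/14): the host has 3 equally likely choices, so probability 1/3; weight (1/14)·(1/3) = 1/42.
If it is in box 2 (prior 5/14): the host has 2 equally likely choices, so probability 1/2; weight (5/14)·(1/2) = 5/28.
If it is in box 3 (prior 3/7): the host opened box 3, so this case is ruled out; weight (3/7)·0 = 0.
If it is in box 4 (prior 1/7): the host has 2 equally likely choices, so probability 1/2; weight (1/7)·(1/2) = 1/14.
The weights sum to 23/84.
So P(the gold coin in box 2 | the host opened box 3) = (5/28) / (23/84) = 15/23.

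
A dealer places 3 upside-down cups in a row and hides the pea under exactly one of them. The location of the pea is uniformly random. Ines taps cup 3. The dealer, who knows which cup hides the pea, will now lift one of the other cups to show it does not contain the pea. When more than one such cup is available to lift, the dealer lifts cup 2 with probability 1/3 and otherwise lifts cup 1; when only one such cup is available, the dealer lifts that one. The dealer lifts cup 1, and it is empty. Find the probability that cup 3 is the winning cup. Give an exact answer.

Condition on the true location of the pea.
If it is under cup 1 (prior 1/3): the dealer opened cup 1, so this case is ruled out; weight (1/3)·0 = 0.
If it is under cup 2 (prior 1/3): only cup 1 is available, probability 1; weight (1/3)·1 = 1/3.
If it is under cup 3 (prior 1/3): cup 2 is available but not opened, probability 2/3; weight (1/3)·(2/3) = 2/9.
The weights sum to 5/9.
So P(the pea under cup 3 | the dealer opened cup 1) = (2/9) / (5/9) = 2/5.

2/5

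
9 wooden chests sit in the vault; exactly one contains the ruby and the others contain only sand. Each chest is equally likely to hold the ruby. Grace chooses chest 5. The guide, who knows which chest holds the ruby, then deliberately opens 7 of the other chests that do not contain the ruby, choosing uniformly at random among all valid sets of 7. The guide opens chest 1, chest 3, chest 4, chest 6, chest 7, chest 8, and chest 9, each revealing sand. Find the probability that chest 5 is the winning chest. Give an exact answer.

Apply Bayes' rule, conditioning on where the ruby actually is.
If it is in any of chests 1, 3, 4, 6, 7, 8, and 9 (prior 1/9 each): that chest was opened and seen not to hold the prize — ruled out; weight (1/9)·0 = 0 each.
If it is in chest 2 (prior 1/9): the guide has no choice, probability 1; weight (1/9)·1 = 1/9.
If it is in chest 5 (prior 1/9): the guide has 8 equally likely choices, so probability 1/8; weight (1/9)·(1/8) = 1/72.
The weights sum to 1/8.
So P(the ruby in chest 5 | the guide opened chest 1, chest 3, chest 4, chest 6, chest 7, chest 8, and chest 9) = (1/72) / (1/8) = 1/9.

1/9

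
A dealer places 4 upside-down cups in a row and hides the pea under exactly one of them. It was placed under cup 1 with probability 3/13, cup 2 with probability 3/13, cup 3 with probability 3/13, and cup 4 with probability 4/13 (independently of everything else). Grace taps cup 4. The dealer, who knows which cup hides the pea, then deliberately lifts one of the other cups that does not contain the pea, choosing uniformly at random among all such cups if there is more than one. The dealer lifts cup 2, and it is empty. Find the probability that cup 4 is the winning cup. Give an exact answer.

4/13

Condition on the true location of the pea.
If it is under either of cups 1 and 3 (prior 3/13 each): the dealer has 2 equally likely choices, so probability 1/2; weight (3/13)·(1/2) = 3/26 each.
If it is under cup 2 (prior 3/13): the dealer opened cup 2, so this case is ruled out; weight (3/13)·0 = 0.
If it is under cup 4 (prior 4/13): the dealer has 3 equally likely choices, so probability 1/3; weight (4/13)·(1/3) = 4/39.
The weights sum to 1/3.
So P(the pea under cup 4 | the dealer opened cup 2) = (4/39) / (1/3) = 4/13.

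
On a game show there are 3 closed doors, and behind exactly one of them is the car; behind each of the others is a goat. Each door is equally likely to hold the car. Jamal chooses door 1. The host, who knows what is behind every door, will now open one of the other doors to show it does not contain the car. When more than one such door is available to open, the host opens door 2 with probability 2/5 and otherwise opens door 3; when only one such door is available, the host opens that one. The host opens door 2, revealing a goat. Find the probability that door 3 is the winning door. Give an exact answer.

Apply Bayes' rule, conditioning on where the car actually is.
If it is behind door 1 (prior 1/3): door 2 is available, opened with probability 2/5; weight (1/3)·(2/5) = 2/15.
If it is behind door 2 (prior 1/3): the host opened door 2, so this case is ruled out; weight (1/3)·0 = 0.
If it is behind door 3 (prior 1/3): only door 2 is available, probability 1; weight (1/3)·1 = 1/3.
The weights sum to 7/15.
So P(the car behind door 3 | the host opened door 2) = (1/3) / (7/15) = 5/7.

5/7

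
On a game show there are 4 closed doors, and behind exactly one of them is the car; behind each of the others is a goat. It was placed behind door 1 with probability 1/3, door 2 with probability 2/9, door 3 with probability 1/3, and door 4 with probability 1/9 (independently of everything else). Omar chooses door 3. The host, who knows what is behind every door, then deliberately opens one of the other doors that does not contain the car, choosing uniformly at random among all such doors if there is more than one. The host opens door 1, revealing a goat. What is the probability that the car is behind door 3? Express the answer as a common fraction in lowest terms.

Consider each possible location of the car in turn.
If it is behind door 1 (prior 1/3): the host opened door 1, so this case is ruled out; weight (1/3)·0 = 0.
If it is behind door 2 (prior 2/9): the host has 2 equally likely choices, so probability 1/2; weight (2/9)·(1/2) = 1/9.
If it is behind door 3 (prior 1/3): the host has 3 equally likely choices, so probability 1/3; weight (1/3)·(1/3) = 1/9.
If it is behind door 4 (prior 1/9): the host has 2 equally likely choices, so probability 1/2; weight (1/9)·(1/2) = 1/18.
The weights sum to 5/18.
So P(the car behind door 3 | the host opened door 1) = (1/9) / (5/18) = 2/5.

2/5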